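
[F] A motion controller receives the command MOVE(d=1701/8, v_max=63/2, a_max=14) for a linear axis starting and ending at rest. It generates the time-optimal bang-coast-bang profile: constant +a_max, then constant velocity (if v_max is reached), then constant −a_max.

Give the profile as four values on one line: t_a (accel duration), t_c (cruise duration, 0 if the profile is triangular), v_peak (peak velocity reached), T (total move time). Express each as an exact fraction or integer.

t_a=9/4 t_c=9/2 v_peak=63/2 T=9

(v_max)²/a_max = (63/2)²/14 = 567/8
1701/8 ≥ 567/8 ⇒ cruise phase
t_a = (63/2)/14 = 9/4; v_peak = 63/2
d_cruise = 1701/8 − 567/8 = 567/4; t_c = (567/4)/(63/2) = 9/2
T = 2·9/4 + 9/2 = 9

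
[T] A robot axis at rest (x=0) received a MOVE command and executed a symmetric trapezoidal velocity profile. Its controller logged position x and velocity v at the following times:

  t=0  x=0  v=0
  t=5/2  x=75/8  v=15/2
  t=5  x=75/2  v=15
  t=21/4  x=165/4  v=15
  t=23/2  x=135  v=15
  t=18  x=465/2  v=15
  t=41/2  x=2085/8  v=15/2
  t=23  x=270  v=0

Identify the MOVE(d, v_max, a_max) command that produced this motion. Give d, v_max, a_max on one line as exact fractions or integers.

final state: t=23, x=270, v=0 → d = 270
a_max = (15/2−0)/(5/2−0) = 3
max v = 15 over t∈[5,18] → v_max = 15
check: 15·(5+13) = 270 ✓

d=270 v_max=15 a_max=3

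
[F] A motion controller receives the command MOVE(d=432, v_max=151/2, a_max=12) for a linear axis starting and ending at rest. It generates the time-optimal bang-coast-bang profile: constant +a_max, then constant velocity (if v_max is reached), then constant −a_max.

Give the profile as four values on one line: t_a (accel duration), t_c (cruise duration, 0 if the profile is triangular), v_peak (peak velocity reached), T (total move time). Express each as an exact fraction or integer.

vₘ²/aₘ = (151/2)²/12 = 22801/48
432 < 22801/48 so t_c = 0
v_peak = √(432·12) = √5184 = 72
t_a = 72/12 = 6; t_c = 0
T = 2·6 = 12

t_a=6 t_c=0 v_peak=72 T=12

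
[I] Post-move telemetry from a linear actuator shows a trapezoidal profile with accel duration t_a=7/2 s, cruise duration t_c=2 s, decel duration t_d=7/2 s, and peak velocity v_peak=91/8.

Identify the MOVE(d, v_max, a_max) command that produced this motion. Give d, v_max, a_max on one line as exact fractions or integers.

a_max = (91/8)/(7/2) = 13/4
d_a = ½·91/8·7/2 = 637/32; d_c = 91/8·2 = 91/4
d = 2·637/32 + 91/4 = 1001/16
t_c = 2 > 0 so v_max = 91/8

d=1001/16 v_max=91/8 a_max=13/4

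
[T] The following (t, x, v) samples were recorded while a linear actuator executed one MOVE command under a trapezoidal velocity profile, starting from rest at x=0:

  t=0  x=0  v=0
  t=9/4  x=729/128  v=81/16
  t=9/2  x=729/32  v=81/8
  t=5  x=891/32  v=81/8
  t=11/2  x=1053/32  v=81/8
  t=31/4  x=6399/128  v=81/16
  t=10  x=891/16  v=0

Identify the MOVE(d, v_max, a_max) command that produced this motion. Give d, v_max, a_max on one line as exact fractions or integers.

final state: t=10, x=891/16, v=0 → d = 891/16
a_max = (81/16−0)/(9/4−0) = 9/4
max v = 81/8 over t∈[9/2,11/2] → v_max = 81/8
check: 81/8·(9/2+1) = 891/16 ✓

d=891/16 v_max=81/8 a_max=9/4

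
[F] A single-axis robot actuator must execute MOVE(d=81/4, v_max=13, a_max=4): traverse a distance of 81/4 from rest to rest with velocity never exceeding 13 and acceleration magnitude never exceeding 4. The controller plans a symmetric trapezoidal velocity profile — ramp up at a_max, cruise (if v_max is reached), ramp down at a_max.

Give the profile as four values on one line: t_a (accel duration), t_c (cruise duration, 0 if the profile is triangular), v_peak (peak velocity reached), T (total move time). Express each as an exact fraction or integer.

(v_max)²/a_max = 13²/4 = 169/4
81/4 < 169/4 → triangular
v_peak = √(81/4·4) = √81 = 9
t_a = 9/4; t_c = 0
T = 2·9/4 = 9/2

t_a=9/4 t_c=0 v_peak=9 T=9/2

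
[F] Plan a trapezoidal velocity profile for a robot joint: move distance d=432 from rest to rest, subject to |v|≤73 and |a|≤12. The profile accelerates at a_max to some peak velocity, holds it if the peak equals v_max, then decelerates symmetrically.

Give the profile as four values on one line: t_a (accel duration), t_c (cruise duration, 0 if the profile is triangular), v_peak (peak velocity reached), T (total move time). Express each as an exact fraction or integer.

v_max²/a_max = 73²/12 = 5329/12
432 < 5329/12 so t_c = 0
v_peak = √(432·12) = √5184 = 72
t_a = 72/12 = 6; t_c = 0
T = 2·6 = 12

t_a=6 t_c=0 v_peak=72 T=12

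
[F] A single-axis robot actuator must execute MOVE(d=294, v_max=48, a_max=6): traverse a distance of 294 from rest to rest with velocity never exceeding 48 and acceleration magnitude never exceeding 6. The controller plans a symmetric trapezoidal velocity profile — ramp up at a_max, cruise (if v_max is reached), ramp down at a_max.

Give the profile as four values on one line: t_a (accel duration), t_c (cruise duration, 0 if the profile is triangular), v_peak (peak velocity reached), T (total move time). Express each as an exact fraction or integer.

t_a=7 t_c=0 v_peak=42 T=14

(v_max)²/a_max = 48²/6 = 384
294 < 384 → triangular
v_peak = √(294·6) = √1764 = 42
t_a = 42/6 = 7; t_c = 0
T = 2·7 = 14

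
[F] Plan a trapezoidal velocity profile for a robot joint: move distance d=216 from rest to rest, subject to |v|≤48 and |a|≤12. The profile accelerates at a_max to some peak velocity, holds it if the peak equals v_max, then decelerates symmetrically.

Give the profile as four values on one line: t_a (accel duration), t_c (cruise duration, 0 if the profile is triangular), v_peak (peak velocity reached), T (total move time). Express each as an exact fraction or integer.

v_max²/a_max = 48²/12 = 192
216 ≥ 192 so v_max reached
t_a = 48/12 = 4; v_peak = 48
d_cruise = 216 − 192 = 24; t_c = 24/48 = 1/2
T = 2·4 + 1/2 = 17/2

t_a=4 t_c=1/2 v_peak=48 T=17/2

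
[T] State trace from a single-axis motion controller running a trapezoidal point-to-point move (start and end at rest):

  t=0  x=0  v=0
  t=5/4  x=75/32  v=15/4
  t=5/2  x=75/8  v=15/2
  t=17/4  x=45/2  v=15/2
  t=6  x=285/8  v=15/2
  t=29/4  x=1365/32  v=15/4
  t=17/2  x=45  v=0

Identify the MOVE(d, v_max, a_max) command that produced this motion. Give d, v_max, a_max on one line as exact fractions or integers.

final state: t=17/2, x=45, v=0 → d = 45
a_max = (15/4−0)/(5/4−0) = 3
max v = 15/2 over t∈[5/2,6] → v_max = 15/2
check: 15/2·(5/2+7/2) = 45 ✓

d=45 v_max=15/2 a_max=3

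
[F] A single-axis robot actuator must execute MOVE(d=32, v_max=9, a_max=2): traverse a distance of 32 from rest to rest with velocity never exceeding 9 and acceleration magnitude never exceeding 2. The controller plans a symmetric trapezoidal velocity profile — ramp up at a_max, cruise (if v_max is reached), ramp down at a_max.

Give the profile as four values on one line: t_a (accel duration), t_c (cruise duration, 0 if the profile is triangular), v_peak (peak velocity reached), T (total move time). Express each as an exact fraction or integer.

t_a=4 t_c=0 v_peak=8 T=8

v_max²/a_max = 9²/2 = 81/2
32 < 81/2 so t_c = 0
v_peak = √(32·2) = √64 = 8
t_a = 8/2 = 4; t_c = 0
T = 2·4 = 8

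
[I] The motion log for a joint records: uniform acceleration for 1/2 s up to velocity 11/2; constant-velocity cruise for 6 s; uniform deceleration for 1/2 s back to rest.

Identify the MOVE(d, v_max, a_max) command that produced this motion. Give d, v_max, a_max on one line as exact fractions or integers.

d=143/4 v_max=11/2 a_max=11

a_max = (11/2)/(1/2) = 11
d_a = ½·11/2·1/2 = 11/8; d_c = 11/2·6 = 33
d = 2·11/8 + 33 = 143/4
t_c = 6 > 0 ⇒ limit active, v_max = 11/2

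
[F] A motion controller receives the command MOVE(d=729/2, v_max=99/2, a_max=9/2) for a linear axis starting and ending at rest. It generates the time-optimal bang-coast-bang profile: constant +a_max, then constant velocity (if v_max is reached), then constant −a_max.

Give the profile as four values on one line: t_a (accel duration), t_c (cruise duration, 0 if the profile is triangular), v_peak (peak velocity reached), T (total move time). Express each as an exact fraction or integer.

t_a=9 t_c=0 v_peak=81/2 T=18

v_max²/a_max = (99/2)²/(9/2) = 1089/2
729/2 < 1089/2 so t_c = 0
v_peak = √(729/2·9/2) = √(6561/4) = 81/2
t_a = (81/2)/(9/2) = 9; t_c = 0
T = 2·9 = 18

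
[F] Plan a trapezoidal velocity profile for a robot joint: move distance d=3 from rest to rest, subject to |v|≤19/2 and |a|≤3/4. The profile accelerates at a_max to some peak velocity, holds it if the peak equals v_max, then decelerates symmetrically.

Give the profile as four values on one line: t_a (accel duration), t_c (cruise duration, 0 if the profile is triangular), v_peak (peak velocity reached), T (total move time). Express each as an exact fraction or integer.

v_max²/a_max = (19/2)²/(3/4) = 361/3
3 < 361/3 so t_c = 0
v_peak = √(3·3/4) = √(9/4) = 3/2
t_a = (3/2)/(3/4) = 2; t_c = 0
T = 2·2 = 4

t_a=2 t_c=0 v_peak=3/2 T=4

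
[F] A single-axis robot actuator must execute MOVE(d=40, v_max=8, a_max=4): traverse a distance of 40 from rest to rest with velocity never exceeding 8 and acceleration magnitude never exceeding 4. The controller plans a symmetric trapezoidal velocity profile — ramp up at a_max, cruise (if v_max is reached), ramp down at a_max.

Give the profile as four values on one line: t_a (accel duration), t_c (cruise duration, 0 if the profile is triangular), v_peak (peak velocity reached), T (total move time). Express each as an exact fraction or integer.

t_a=2 t_c=3 v_peak=8 T=7

vₘ²/aₘ = 8²/4 = 16
40 ≥ 16 → trapezoidal
t_a = 8/4 = 2; v_peak = 8
d_cruise = 40 − 16 = 24; t_c = 24/8 = 3
T = 2·2 + 3 = 7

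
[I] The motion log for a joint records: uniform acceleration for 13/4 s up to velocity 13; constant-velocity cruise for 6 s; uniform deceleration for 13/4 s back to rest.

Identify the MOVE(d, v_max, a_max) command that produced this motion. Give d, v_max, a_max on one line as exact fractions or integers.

d=481/4 v_max=13 a_max=4

a_max = 13/(13/4) = 4
d_a = ½·13·13/4 = 169/8; d_c = 13·6 = 78
d = 2·169/8 + 78 = 481/4
t_c = 6 > 0 ⇒ limit active, v_max = 13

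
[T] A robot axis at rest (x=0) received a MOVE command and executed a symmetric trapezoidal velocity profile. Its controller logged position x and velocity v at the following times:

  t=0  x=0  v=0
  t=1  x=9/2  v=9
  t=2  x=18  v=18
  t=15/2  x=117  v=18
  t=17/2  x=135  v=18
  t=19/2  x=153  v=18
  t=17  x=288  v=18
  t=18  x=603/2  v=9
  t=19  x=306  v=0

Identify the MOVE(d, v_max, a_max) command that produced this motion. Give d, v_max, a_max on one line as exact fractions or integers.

final state: t=19, x=306, v=0 → d = 306
a_max = (9−0)/(1−0) = 9
max v = 18 over t∈[2,17] → v_max = 18
check: 18·(2+15) = 306 ✓

d=306 v_max=18 a_max=9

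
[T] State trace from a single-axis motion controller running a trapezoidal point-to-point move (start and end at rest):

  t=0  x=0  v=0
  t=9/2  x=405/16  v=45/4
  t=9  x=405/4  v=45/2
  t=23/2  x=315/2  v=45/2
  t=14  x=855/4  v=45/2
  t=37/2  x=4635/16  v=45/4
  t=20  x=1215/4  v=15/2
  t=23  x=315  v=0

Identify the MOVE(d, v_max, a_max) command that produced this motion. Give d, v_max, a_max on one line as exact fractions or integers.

final state: t=23, x=315, v=0 → d = 315
a_max = (45/4−0)/(9/2−0) = 5/2
max v = 45/2 over t∈[9,14] → v_max = 45/2
check: 45/2·(9+5) = 315 ✓

d=315 v_max=45/2 a_max=5/2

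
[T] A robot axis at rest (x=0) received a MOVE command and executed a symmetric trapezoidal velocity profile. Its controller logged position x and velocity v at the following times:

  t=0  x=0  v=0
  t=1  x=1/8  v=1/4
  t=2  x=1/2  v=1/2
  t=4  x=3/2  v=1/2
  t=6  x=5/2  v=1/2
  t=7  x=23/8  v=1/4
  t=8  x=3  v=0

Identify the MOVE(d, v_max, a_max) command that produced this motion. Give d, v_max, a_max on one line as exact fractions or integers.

d=3 v_max=1/2 a_max=1/4

final state: t=8, x=3, v=0 → d = 3
a_max = (1/4−0)/(1−0) = 1/4
max v = 1/2 over t∈[2,6] → v_max = 1/2
check: 1/2·(2+4) = 3 ✓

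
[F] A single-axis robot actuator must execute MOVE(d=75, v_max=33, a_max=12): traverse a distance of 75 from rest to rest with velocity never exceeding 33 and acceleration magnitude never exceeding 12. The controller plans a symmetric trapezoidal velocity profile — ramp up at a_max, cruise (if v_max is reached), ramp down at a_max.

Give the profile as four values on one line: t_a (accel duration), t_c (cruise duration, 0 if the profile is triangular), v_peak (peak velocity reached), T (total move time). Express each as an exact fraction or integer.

(v_max)²/a_max = 33²/12 = 363/4
75 < 363/4 → triangular
v_peak = √(75·12) = √900 = 30
t_a = 30/12 = 5/2; t_c = 0
T = 2·5/2 = 5

t_a=5/2 t_c=0 v_peak=30 T=5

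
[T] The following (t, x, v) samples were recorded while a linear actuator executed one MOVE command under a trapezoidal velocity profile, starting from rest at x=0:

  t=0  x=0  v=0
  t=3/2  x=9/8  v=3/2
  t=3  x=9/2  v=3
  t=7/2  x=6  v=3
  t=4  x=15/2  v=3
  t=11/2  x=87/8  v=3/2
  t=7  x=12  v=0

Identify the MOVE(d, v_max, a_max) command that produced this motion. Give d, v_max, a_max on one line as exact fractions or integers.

final state: t=7, x=12, v=0 → d = 12
a_max = (3/2−0)/(3/2−0) = 1
max v = 3 over t∈[3,4] → v_max = 3
check: 3·(3+1) = 12 ✓

d=12 v_max=3 a_max=1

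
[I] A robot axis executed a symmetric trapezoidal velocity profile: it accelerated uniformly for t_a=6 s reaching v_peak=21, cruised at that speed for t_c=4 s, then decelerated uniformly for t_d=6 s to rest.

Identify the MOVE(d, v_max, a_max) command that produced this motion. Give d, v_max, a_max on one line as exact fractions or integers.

a_max = 21/6 = 7/2
d_a = ½·21·6 = 63; d_c = 21·4 = 84
d = 2·63 + 84 = 210
t_c = 4 > 0 → v_max = v_peak = 21

d=210 v_max=21 a_max=7/2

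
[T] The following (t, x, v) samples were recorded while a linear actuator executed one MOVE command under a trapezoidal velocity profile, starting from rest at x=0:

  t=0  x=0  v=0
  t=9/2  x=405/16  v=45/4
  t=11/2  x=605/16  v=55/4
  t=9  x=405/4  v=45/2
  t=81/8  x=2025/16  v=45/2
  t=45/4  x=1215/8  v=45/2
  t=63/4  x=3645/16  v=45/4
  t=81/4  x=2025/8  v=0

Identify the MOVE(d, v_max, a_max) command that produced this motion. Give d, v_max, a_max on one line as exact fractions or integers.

final state: t=81/4, x=2025/8, v=0 → d = 2025/8
a_max = (45/4−0)/(9/2−0) = 5/2
max v = 45/2 over t∈[9,45/4] → v_max = 45/2
check: 45/2·(9+9/4) = 2025/8 ✓

d=2025/8 v_max=45/2 a_max=5/2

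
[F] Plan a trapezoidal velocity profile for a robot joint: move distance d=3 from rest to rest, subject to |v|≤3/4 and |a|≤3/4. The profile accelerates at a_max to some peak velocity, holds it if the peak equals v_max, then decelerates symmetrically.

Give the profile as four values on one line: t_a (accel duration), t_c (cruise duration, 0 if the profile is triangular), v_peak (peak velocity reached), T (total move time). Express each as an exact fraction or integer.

t_a=1 t_c=3 v_peak=3/4 T=5

v_max²/a_max = (3/4)²/(3/4) = 3/4
3 ≥ 3/4 ⇒ cruise phase
t_a = (3/4)/(3/4) = 1; v_peak = 3/4
d_cruise = 3 − 3/4 = 9/4; t_c = (9/4)/(3/4) = 3
T = 2·1 + 3 = 5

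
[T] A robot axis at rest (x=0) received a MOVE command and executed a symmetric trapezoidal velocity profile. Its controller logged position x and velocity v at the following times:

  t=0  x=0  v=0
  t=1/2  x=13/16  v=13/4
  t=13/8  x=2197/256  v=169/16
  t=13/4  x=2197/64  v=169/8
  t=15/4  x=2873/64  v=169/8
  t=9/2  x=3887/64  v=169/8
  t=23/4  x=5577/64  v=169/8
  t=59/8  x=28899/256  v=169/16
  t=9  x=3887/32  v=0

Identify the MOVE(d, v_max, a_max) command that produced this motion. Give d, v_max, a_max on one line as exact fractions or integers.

d=3887/32 v_max=169/8 a_max=13/2

final state: t=9, x=3887/32, v=0 → d = 3887/32
a_max = (13/4−0)/(1/2−0) = 13/2
max v = 169/8 over t∈[13/4,23/4] → v_max = 169/8
check: 169/8·(13/4+5/2) = 3887/32 ✓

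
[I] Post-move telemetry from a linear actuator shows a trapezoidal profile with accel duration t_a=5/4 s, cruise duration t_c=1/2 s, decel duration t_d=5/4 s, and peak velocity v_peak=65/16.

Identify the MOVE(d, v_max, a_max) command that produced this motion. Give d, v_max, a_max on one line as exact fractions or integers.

a_max = (65/16)/(5/4) = 13/4
d_a = ½·65/16·5/4 = 325/128; d_c = 65/16·1/2 = 65/32
d = 2·325/128 + 65/32 = 455/64
t_c = 1/2 > 0 so v_max = 65/16

d=455/64 v_max=65/16 a_max=13/4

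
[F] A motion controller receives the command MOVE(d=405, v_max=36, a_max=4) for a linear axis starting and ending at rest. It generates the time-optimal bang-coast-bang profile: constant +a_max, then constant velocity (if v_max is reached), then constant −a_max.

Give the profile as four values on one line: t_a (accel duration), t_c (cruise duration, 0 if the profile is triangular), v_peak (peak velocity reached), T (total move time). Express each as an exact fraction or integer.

(v_max)²/a_max = 36²/4 = 324
405 ≥ 324 so v_max reached
t_a = 36/4 = 9; v_peak = 36
d_cruise = 405 − 324 = 81; t_c = 81/36 = 9/4
T = 2·9 + 9/4 = 81/4

t_a=9 t_c=9/4 v_peak=36 T=81/4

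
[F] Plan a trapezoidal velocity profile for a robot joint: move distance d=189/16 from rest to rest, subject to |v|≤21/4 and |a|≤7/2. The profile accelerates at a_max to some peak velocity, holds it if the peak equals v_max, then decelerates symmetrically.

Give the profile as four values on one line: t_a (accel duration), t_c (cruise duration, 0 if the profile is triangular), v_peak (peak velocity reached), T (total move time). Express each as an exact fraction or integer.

t_a=3/2 t_c=3/4 v_peak=21/4 T=15/4

v_max²/a_max = (21/4)²/(7/2) = 63/8
189/16 ≥ 63/8 so v_max reached
t_a = (21/4)/(7/2) = 3/2; v_peak = 21/4
d_cruise = 189/16 − 63/8 = 63/16; t_c = (63/16)/(21/4) = 3/4
T = 2·3/2 + 3/4 = 15/4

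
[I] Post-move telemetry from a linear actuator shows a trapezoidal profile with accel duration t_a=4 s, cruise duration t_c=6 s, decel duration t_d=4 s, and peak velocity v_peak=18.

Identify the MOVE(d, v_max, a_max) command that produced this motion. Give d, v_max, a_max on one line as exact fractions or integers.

d=180 v_max=18 a_max=9/2

a_max = 18/4 = 9/2
d_a = ½·18·4 = 36; d_c = 18·6 = 108
d = 2·36 + 108 = 180
t_c = 6 > 0 ⇒ limit active, v_max = 18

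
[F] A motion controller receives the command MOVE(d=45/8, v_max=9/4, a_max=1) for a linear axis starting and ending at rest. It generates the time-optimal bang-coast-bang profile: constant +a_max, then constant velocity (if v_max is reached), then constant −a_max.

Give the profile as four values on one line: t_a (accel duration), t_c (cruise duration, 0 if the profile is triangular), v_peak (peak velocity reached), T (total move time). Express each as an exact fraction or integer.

vₘ²/aₘ = (9/4)²/1 = 81/16
45/8 ≥ 81/16 ⇒ cruise phase
t_a = (9/4)/1 = 9/4; v_peak = 9/4
d_cruise = 45/8 − 81/16 = 9/16; t_c = (9/16)/(9/4) = 1/4
T = 2·9/4 + 1/4 = 19/4

t_a=9/4 t_c=1/4 v_peak=9/4 T=19/4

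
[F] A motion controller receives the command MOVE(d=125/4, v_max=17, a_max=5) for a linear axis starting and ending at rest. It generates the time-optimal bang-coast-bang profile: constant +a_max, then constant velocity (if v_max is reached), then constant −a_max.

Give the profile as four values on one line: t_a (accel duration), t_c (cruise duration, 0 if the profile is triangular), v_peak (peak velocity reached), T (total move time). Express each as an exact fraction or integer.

v_max²/a_max = 17²/5 = 289/5
125/4 < 289/5 so t_c = 0
v_peak = √(125/4·5) = √(625/4) = 25/2
t_a = (25/2)/5 = 5/2; t_c = 0
T = 2·5/2 = 5

t_a=5/2 t_c=0 v_peak=25/2 T=5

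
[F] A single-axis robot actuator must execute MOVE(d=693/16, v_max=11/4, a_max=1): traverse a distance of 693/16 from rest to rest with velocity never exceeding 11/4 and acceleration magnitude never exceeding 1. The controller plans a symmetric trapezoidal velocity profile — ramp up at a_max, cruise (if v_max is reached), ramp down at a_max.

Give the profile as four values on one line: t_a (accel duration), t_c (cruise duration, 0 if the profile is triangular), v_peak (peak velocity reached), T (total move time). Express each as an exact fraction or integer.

t_a=11/4 t_c=13 v_peak=11/4 T=37/2

vₘ²/aₘ = (11/4)²/1 = 121/16
693/16 ≥ 121/16 → trapezoidal
t_a = (11/4)/1 = 11/4; v_peak = 11/4
d_cruise = 693/16 − 121/16 = 143/4; t_c = (143/4)/(11/4) = 13
T = 2·11/4 + 13 = 37/2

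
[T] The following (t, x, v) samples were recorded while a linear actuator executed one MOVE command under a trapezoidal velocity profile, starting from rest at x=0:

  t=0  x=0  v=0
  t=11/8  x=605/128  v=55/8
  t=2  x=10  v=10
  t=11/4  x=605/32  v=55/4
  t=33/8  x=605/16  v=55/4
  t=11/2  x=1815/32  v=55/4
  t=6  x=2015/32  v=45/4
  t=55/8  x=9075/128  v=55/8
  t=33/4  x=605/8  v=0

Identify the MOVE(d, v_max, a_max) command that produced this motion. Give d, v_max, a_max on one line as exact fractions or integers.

d=605/8 v_max=55/4 a_max=5

final state: t=33/4, x=605/8, v=0 → d = 605/8
a_max = (55/8−0)/(11/8−0) = 5
max v = 55/4 over t∈[11/4,11/2] → v_max = 55/4
check: 55/4·(11/4+11/4) = 605/8 ✓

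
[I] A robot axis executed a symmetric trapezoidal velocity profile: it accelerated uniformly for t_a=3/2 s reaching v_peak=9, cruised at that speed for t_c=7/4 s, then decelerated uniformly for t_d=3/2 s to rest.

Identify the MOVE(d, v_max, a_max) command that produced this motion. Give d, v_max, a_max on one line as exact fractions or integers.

d=117/4 v_max=9 a_max=6

a_max = 9/(3/2) = 6
d_a = ½·9·3/2 = 27/4; d_c = 9·7/4 = 63/4
d = 2·27/4 + 63/4 = 117/4
t_c = 7/4 > 0 so v_max = 9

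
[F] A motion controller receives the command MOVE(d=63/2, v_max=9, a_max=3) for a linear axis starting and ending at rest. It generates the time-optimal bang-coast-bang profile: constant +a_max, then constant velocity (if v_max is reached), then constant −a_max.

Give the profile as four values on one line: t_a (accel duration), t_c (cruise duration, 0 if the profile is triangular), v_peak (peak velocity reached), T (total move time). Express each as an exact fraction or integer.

(v_max)²/a_max = 9²/3 = 27
63/2 ≥ 27 ⇒ cruise phase
t_a = 9/3 = 3; v_peak = 9
d_cruise = 63/2 − 27 = 9/2; t_c = (9/2)/9 = 1/2
T = 2·3 + 1/2 = 13/2

t_a=3 t_c=1/2 v_peak=9 T=13/2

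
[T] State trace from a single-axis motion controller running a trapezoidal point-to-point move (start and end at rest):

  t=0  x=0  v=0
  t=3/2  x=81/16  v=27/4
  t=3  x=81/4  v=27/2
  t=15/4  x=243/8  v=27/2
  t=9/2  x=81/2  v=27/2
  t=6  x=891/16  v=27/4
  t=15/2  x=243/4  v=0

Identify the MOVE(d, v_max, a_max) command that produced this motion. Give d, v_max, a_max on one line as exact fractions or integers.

d=243/4 v_max=27/2 a_max=9/2

final state: t=15/2, x=243/4, v=0 → d = 243/4
a_max = (27/4−0)/(3/2−0) = 9/2
max v = 27/2 over t∈[3,9/2] → v_max = 27/2
check: 27/2·(3+3/2) = 243/4 ✓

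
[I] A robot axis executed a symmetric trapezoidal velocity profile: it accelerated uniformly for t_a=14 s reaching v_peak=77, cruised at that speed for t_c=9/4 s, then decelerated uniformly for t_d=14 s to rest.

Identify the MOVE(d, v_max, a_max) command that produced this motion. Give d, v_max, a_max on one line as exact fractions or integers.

a_max = 77/14 = 11/2
d_a = ½·77·14 = 539; d_c = 77·9/4 = 693/4
d = 2·539 + 693/4 = 5005/4
t_c = 9/4 > 0 ⇒ limit active, v_max = 77

d=5005/4 v_max=77 a_max=11/2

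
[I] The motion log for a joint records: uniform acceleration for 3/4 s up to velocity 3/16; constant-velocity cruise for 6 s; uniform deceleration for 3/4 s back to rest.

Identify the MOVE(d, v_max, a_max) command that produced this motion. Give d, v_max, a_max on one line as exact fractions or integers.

d=81/64 v_max=3/16 a_max=1/4

a_max = (3/16)/(3/4) = 1/4
d_a = ½·3/16·3/4 = 9/128; d_c = 3/16·6 = 9/8
d = 2·9/128 + 9/8 = 81/64
t_c = 6 > 0 so v_max = 3/16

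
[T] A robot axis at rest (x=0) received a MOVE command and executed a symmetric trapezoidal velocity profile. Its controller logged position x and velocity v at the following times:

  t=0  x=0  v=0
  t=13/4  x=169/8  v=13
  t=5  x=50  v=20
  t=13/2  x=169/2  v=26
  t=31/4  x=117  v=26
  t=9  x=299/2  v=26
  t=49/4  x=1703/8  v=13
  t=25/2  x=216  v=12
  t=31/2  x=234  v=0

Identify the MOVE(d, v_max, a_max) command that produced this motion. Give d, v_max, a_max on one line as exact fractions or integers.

final state: t=31/2, x=234, v=0 → d = 234
a_max = (13−0)/(13/4−0) = 4
max v = 26 over t∈[13/2,9] → v_max = 26
check: 26·(13/2+5/2) = 234 ✓

d=234 v_max=26 a_max=4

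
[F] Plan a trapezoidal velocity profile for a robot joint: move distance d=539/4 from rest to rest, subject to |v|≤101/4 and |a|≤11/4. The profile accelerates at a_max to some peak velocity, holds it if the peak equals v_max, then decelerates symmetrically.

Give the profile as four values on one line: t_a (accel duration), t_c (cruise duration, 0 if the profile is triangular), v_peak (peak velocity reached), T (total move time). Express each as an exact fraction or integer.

(v_max)²/a_max = (101/4)²/(11/4) = 10201/44
539/4 < 10201/44 so t_c = 0
v_peak = √(539/4·11/4) = √(5929/16) = 77/4
t_a = (77/4)/(11/4) = 7; t_c = 0
T = 2·7 = 14

t_a=7 t_c=0 v_peak=77/4 T=14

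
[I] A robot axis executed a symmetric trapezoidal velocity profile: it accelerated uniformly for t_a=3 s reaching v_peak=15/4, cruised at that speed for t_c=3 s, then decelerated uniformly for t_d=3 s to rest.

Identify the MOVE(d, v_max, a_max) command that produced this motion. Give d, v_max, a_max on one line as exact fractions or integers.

a_max = (15/4)/3 = 5/4
d_a = ½·15/4·3 = 45/8; d_c = 15/4·3 = 45/4
d = 2·45/8 + 45/4 = 45/2
t_c = 3 > 0 ⇒ limit active, v_max = 15/4

d=45/2 v_max=15/4 a_max=5/4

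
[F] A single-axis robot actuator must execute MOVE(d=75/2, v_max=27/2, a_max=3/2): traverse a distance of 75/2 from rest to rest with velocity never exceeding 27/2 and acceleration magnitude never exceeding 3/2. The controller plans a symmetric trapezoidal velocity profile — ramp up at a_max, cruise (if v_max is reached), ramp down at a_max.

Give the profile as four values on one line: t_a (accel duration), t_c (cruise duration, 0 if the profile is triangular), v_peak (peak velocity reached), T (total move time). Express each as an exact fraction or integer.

t_a=5 t_c=0 v_peak=15/2 T=10

(v_max)²/a_max = (27/2)²/(3/2) = 243/2
75/2 < 243/2 so t_c = 0
v_peak = √(75/2·3/2) = √(225/4) = 15/2
t_a = (15/2)/(3/2) = 5; t_c = 0
T = 2·5 = 10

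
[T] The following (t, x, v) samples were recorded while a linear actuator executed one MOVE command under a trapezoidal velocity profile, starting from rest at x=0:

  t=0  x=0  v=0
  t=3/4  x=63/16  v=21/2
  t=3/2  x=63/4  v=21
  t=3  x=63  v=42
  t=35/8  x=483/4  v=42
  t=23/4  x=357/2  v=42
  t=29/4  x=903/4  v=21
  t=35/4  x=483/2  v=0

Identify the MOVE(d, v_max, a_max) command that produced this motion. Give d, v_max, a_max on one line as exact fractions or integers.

d=483/2 v_max=42 a_max=14

final state: t=35/4, x=483/2, v=0 → d = 483/2
a_max = (21/2−0)/(3/4−0) = 14
max v = 42 over t∈[3,23/4] → v_max = 42
check: 42·(3+11/4) = 483/2 ✓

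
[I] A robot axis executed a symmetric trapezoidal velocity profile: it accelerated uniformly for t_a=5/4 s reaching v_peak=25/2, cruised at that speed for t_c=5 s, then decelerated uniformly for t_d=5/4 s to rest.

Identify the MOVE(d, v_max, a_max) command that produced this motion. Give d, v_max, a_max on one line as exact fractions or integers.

a_max = (25/2)/(5/4) = 10
d_a = ½·25/2·5/4 = 125/16; d_c = 25/2·5 = 125/2
d = 2·125/16 + 125/2 = 625/8
t_c = 5 > 0 ⇒ limit active, v_max = 25/2

d=625/8 v_max=25/2 a_max=10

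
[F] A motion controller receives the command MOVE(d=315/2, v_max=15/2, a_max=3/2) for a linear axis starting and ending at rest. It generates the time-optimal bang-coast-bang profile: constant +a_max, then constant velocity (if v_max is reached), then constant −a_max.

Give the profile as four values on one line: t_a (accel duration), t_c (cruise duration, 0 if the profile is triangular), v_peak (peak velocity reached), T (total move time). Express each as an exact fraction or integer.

(v_max)²/a_max = (15/2)²/(3/2) = 75/2
315/2 ≥ 75/2 so v_max reached
t_a = (15/2)/(3/2) = 5; v_peak = 15/2
d_cruise = 315/2 − 75/2 = 120; t_c = 120/(15/2) = 16
T = 2·5 + 16 = 26

t_a=5 t_c=16 v_peak=15/2 T=26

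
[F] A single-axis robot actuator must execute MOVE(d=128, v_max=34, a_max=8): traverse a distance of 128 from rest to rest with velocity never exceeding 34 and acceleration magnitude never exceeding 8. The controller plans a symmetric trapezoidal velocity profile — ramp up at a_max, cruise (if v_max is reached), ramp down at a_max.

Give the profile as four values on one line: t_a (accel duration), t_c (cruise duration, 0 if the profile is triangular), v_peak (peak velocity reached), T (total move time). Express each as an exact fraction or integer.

t_a=4 t_c=0 v_peak=32 T=8

vₘ²/aₘ = 34²/8 = 289/2
128 < 289/2 ⇒ no cruise
v_peak = √(128·8) = √1024 = 32
t_a = 32/8 = 4; t_c = 0
T = 2·4 = 8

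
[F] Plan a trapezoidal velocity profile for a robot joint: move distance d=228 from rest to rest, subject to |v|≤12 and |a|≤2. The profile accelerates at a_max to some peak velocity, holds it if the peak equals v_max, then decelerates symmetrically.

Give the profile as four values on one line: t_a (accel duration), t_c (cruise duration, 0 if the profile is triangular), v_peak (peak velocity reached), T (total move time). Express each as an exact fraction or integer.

(v_max)²/a_max = 12²/2 = 72
228 ≥ 72 so v_max reached
t_a = 12/2 = 6; v_peak = 12
d_cruise = 228 − 72 = 156; t_c = 156/12 = 13
T = 2·6 + 13 = 25

t_a=6 t_c=13 v_peak=12 T=25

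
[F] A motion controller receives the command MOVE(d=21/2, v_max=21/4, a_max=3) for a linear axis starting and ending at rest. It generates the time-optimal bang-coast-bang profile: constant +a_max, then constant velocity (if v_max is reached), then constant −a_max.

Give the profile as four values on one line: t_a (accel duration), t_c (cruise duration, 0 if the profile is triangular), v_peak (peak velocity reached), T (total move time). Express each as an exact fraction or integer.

t_a=7/4 t_c=1/4 v_peak=21/4 T=15/4

v_max²/a_max = (21/4)²/3 = 147/16
21/2 ≥ 147/16 so v_max reached
t_a = (21/4)/3 = 7/4; v_peak = 21/4
d_cruise = 21/2 − 147/16 = 21/16; t_c = (21/16)/(21/4) = 1/4
T = 2·7/4 + 1/4 = 15/4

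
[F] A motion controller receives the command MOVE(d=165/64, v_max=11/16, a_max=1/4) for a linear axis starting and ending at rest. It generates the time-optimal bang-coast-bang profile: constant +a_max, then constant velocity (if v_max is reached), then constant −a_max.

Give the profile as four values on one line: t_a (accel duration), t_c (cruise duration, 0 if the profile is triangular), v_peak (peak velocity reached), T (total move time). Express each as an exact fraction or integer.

t_a=11/4 t_c=1 v_peak=11/16 T=13/2

vₘ²/aₘ = (11/16)²/(1/4) = 121/64
165/64 ≥ 121/64 ⇒ cruise phase
t_a = (11/16)/(1/4) = 11/4; v_peak = 11/16
d_cruise = 165/64 − 121/64 = 11/16; t_c = (11/16)/(11/16) = 1
T = 2·11/4 + 1 = 13/2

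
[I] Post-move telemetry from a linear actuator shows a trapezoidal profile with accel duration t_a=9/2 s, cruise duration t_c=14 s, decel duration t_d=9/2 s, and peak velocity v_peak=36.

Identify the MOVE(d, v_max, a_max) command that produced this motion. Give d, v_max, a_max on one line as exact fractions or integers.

a_max = 36/(9/2) = 8
d_a = ½·36·9/2 = 81; d_c = 36·14 = 504
d = 2·81 + 504 = 666
t_c = 14 > 0 → v_max = v_peak = 36

d=666 v_max=36 a_max=8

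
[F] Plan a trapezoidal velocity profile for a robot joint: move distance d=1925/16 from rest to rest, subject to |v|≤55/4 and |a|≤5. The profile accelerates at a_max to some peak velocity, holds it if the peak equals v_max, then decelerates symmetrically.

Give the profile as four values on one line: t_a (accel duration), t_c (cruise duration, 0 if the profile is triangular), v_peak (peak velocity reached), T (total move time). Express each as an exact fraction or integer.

(v_max)²/a_max = (55/4)²/5 = 605/16
1925/16 ≥ 605/16 so v_max reached
t_a = (55/4)/5 = 11/4; v_peak = 55/4
d_cruise = 1925/16 − 605/16 = 165/2; t_c = (165/2)/(55/4) = 6
T = 2·11/4 + 6 = 23/2

t_a=11/4 t_c=6 v_peak=55/4 T=23/2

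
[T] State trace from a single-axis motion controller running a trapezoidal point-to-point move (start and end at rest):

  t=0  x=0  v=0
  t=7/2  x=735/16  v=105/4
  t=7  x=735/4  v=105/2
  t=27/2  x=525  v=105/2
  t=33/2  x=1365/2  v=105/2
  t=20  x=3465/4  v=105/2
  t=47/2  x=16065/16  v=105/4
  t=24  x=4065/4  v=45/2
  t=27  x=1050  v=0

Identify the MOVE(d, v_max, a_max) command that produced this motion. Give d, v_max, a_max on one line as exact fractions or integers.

d=1050 v_max=105/2 a_max=15/2

final state: t=27, x=1050, v=0 → d = 1050
a_max = (105/4−0)/(7/2−0) = 15/2
max v = 105/2 over t∈[7,20] → v_max = 105/2
check: 105/2·(7+13) = 1050 ✓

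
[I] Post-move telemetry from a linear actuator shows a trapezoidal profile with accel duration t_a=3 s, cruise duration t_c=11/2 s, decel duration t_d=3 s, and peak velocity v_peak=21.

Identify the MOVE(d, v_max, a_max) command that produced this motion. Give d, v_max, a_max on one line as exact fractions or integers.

d=357/2 v_max=21 a_max=7

a_max = 21/3 = 7
d_a = ½·21·3 = 63/2; d_c = 21·11/2 = 231/2
d = 2·63/2 + 231/2 = 357/2
t_c = 11/2 > 0 ⇒ limit active, v_max = 21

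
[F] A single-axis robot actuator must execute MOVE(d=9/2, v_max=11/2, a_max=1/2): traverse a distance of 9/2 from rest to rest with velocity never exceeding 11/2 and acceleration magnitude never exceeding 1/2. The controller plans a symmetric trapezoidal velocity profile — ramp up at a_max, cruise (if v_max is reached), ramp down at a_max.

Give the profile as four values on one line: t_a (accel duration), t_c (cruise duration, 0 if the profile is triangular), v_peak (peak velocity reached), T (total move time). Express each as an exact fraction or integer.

(v_max)²/a_max = (11/2)²/(1/2) = 121/2
9/2 < 121/2 → triangular
v_peak = √(9/2·1/2) = √(9/4) = 3/2
t_a = (3/2)/(1/2) = 3; t_c = 0
T = 2·3 = 6

t_a=3 t_c=0 v_peak=3/2 T=6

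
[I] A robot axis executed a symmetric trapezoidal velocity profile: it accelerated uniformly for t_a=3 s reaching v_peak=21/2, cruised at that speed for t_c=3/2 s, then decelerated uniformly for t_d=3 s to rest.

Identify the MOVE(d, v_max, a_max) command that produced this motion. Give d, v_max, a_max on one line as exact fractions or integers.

d=189/4 v_max=21/2 a_max=7/2

a_max = (21/2)/3 = 7/2
d_a = ½·21/2·3 = 63/4; d_c = 21/2·3/2 = 63/4
d = 2·63/4 + 63/4 = 189/4
t_c = 3/2 > 0 → v_max = v_peak = 21/2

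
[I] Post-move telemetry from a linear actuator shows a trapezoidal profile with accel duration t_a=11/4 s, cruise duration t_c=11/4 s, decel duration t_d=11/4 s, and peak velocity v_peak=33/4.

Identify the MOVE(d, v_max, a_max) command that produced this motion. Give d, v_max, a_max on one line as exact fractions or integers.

a_max = (33/4)/(11/4) = 3
d_a = ½·33/4·11/4 = 363/32; d_c = 33/4·11/4 = 363/16
d = 2·363/32 + 363/16 = 363/8
t_c = 11/4 > 0 so v_max = 33/4

d=363/8 v_max=33/4 a_max=3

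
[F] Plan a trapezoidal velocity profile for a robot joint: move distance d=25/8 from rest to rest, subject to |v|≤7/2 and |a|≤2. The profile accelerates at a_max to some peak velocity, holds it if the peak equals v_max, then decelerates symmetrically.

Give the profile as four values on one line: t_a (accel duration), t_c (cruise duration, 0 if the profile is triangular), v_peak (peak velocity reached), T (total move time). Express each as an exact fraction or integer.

t_a=5/4 t_c=0 v_peak=5/2 T=5/2

vₘ²/aₘ = (7/2)²/2 = 49/8
25/8 < 49/8 → triangular
v_peak = √(25/8·2) = √(25/4) = 5/2
t_a = (5/2)/2 = 5/4; t_c = 0
T = 2·5/4 = 5/2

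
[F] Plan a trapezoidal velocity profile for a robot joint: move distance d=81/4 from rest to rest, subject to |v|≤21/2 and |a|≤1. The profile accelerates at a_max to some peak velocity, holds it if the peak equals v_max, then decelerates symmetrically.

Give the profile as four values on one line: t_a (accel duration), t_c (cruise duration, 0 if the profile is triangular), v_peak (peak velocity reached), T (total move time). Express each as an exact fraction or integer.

t_a=9/2 t_c=0 v_peak=9/2 T=9

v_max²/a_max = (21/2)²/1 = 441/4
81/4 < 441/4 → triangular
v_peak = √(81/4·1) = √(81/4) = 9/2
t_a = (9/2)/1 = 9/2; t_c = 0
T = 2·9/2 = 9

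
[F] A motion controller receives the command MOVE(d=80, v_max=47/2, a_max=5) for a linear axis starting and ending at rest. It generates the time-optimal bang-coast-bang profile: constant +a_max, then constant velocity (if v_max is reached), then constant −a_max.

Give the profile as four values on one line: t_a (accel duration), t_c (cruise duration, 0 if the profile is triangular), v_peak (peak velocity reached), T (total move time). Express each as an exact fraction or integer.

t_a=4 t_c=0 v_peak=20 T=8

(v_max)²/a_max = (47/2)²/5 = 2209/20
80 < 2209/20 ⇒ no cruise
v_peak = √(80·5) = √400 = 20
t_a = 20/5 = 4; t_c = 0
T = 2·4 = 8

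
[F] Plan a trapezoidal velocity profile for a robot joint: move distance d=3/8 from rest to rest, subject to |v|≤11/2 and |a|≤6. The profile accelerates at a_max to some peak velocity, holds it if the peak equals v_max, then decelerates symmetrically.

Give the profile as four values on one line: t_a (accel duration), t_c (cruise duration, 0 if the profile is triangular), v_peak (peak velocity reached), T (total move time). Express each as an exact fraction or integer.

t_a=1/4 t_c=0 v_peak=3/2 T=1/2

v_max²/a_max = (11/2)²/6 = 121/24
3/8 < 121/24 so t_c = 0
v_peak = √(3/8·6) = √(9/4) = 3/2
t_a = (3/2)/6 = 1/4; t_c = 0
T = 2·1/4 = 1/2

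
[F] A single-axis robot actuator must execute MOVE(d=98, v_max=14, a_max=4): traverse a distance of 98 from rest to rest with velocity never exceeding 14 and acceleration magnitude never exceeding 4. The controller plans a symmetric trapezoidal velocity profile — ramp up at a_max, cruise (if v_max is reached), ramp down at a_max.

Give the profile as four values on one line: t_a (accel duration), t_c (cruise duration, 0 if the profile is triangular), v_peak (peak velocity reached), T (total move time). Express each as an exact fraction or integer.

(v_max)²/a_max = 14²/4 = 49
98 ≥ 49 → trapezoidal
t_a = 14/4 = 7/2; v_peak = 14
d_cruise = 98 − 49 = 49; t_c = 49/14 = 7/2
T = 2·7/2 + 7/2 = 21/2

t_a=7/2 t_c=7/2 v_peak=14 T=21/2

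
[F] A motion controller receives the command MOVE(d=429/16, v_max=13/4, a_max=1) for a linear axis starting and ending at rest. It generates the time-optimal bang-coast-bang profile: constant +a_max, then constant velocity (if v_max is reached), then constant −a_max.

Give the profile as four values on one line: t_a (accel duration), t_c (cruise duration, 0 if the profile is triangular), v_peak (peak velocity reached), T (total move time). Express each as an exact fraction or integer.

(v_max)²/a_max = (13/4)²/1 = 169/16
429/16 ≥ 169/16 → trapezoidal
t_a = (13/4)/1 = 13/4; v_peak = 13/4
d_cruise = 429/16 − 169/16 = 65/4; t_c = (65/4)/(13/4) = 5
T = 2·13/4 + 5 = 23/2

t_a=13/4 t_c=5 v_peak=13/4 T=23/2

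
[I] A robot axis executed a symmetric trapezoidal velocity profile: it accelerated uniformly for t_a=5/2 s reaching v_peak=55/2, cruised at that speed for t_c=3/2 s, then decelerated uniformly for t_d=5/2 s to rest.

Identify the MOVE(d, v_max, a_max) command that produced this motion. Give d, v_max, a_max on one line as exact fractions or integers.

d=110 v_max=55/2 a_max=11

a_max = (55/2)/(5/2) = 11
d_a = ½·55/2·5/2 = 275/8; d_c = 55/2·3/2 = 165/4
d = 2·275/8 + 165/4 = 110
t_c = 3/2 > 0 → v_max = v_peak = 55/2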